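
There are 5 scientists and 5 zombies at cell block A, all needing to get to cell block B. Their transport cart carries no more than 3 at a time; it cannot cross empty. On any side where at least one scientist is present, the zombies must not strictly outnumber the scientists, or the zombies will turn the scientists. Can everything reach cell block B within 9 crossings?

No

Counting alone: each trip to cell block B takes at most 3 across and each return brings at least 1 back, so after t trips out (and t−1 returns) at most 3t − (t−1) of the 10 are across; that first reaches 10 at t = 5, so at least 9 crossings are needed.
The safety rule pushes this higher. Following every safe sequence of crossings, the most of the 10 that can be at cell block B as the transport cart arrives there on crossing 9 is 9 — never all 10.
So the move cannot be finished within 9 crossings. (The shortest complete plan takes 11:)
1. 2 zombies → cell block B.  (cell block A: 5S 3Z; cell block B: 0S 2Z)
2. 1 zombie ← cell block A.  (cell block A: 5S 4Z; cell block B: 0S 1Z)
3. 3 zombies → cell block B.  (cell block A: 5S 1Z; cell block B: 0S 4Z)
4. 1 zombie ← cell block A.  (cell block A: 5S 2Z; cell block B: 0S 3Z)
5. 3 scientists → cell block B.  (cell block A: 2S 2Z; cell block B: 3S 3Z)
6. 1 scientist and 1 zombie ← cell block A.  (cell block A: 3S 3Z; cell block B: 2S 2Z)
7. 3 scientists → cell block B.  (cell block A: 0S 3Z; cell block B: 5S 2Z)
8. 1 zombie ← cell block A.  (cell block A: 0S 4Z; cell block B: 5S 1Z)
9. 2 zombies → cell block B.  (cell block A: 0S 2Z; cell block B: 5S 3Z)
10. 1 zombie ← cell block A.  (cell block A: 0S 3Z; cell block B: 5S 2Z)
11. 3 zombies → cell block B.  (cell block A: 0S 0Z; cell block B: 5S 5Z)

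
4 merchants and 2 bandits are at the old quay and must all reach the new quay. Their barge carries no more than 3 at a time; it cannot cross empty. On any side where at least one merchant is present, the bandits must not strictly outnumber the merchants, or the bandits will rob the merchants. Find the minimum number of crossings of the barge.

5

Counting alone: each trip to the new quay takes at most 3 across and each return brings at least 1 back, so after t trips out (and t−1 returns) at most 3t − (t−1) of the 6 are across; that first reaches 6 at t = 3, so at least 5 crossings are needed.
The plan below uses exactly 5 crossings, so it is optimal:
1. 2 bandits → the new quay.  (the old quay: 4M 0B; the new quay: 0M 2B)
2. 1 bandit ← the old quay.  (the old quay: 4M 1B; the new quay: 0M 1B)
3. 2 merchants and 1 bandit → the new quay.  (the old quay: 2M 0B; the new quay: 2M 2B)
4. 1 bandit ← the old quay.  (the old quay: 2M 1B; the new quay: 2M 1B)
5. 2 merchants and 1 bandit → the new quay.  (the old quay: 0M 0B; the new quay: 4M 2B)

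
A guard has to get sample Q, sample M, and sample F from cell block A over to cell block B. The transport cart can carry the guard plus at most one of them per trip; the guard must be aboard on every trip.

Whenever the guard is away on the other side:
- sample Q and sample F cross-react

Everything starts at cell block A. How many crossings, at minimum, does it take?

5

Counting alone: the guard can take at most 1 across per trip to cell block B, so moving all 3 needs at least 3 loaded trips out, with a return between consecutive ones — at least 5 crossings.
The plan below uses exactly 5 crossings, so it is optimal:
1. Guard goes to cell block B with sample Q.
2. Guard goes back to cell block A alone.
3. Guard goes to cell block B with sample M.
4. Guard goes back to cell block A alone.
5. Guard goes to cell block B with sample F.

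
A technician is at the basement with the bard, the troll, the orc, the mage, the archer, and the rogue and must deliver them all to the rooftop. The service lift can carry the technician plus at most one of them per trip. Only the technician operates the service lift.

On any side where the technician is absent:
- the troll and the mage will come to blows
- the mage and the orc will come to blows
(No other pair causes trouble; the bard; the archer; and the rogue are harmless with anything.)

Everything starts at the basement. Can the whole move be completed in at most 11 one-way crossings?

No

Counting alone: the technician can take at most 1 across per trip to the rooftop, so moving all 6 needs at least 6 loaded trips out, with a return between consecutive ones — at least 11 crossings.
The safety rule pushes this higher. Following every safe sequence of crossings, the most of the 6 that can be at the rooftop as the service lift arrives there on crossing 11 is 5 — never all 6.
So the move cannot be finished within 11 crossings. (The shortest complete plan takes 13:)
1. Technician goes to the rooftop with the mage.  [the basement: the archer, the bard, the orc, the rogue, the troll | the rooftop: the mage]
2. Technician goes back to the basement alone.  [the basement: the archer, the bard, the orc, the rogue, the troll | the rooftop: the mage]
3. Technician goes to the rooftop with the bard.  [the basement: the archer, the orc, the rogue, the troll | the rooftop: the bard, the mage]
4. Technician goes back to the basement alone.  [the basement: the archer, the orc, the rogue, the troll | the rooftop: the bard, the mage]
5. Technician goes to the rooftop with the troll.  [the basement: the archer, the orc, the rogue | the rooftop: the bard, the mage, the troll]
6. Technician goes back to the basement with the mage.  [the basement: the archer, the mage, the orc, the rogue | the rooftop: the bard, the troll]
7. Technician goes to the rooftop with the orc.  [the basement: the archer, the mage, the rogue | the rooftop: the bard, the orc, the troll]
8. Technician goes back to the basement alone.  [the basement: the archer, the mage, the rogue | the rooftop: the bard, the orc, the troll]
9. Technician goes to the rooftop with the archer.  [the basement: the mage, the rogue | the rooftop: the archer, the bard, the orc, the troll]
10. Technician goes back to the basement alone.  [the basement: the mage, the rogue | the rooftop: the archer, the bard, the orc, the troll]
11. Technician goes to the rooftop with the rogue.  [the basement: the mage | the rooftop: the archer, the bard, the orc, the rogue, the troll]
12. Technician goes back to the basement alone.  [the basement: the mage | the rooftop: the archer, the bard, the orc, the rogue, the troll]
13. Technician goes to the rooftop with the mage.  [the basement: — | the rooftop: the archer, the bard, the mage, the orc, the rogue, the troll]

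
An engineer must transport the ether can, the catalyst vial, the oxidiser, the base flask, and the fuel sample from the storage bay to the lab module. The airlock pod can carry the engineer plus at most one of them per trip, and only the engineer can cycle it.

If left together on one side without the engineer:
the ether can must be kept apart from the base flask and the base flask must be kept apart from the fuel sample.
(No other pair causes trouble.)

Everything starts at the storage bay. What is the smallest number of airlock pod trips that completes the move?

Counting alone: the engineer can take at most 1 across per trip to the lab module, so moving all 5 needs at least 5 loaded trips out, with a return between consecutive ones — at least 9 crossings.
The safety rule pushes this higher. Following every safe sequence of crossings, the most of the 5 that can be at the lab module as the airlock pod arrives there on crossing 9 is 4 — never all 5.
So no plan with fewer than 11 crossings exists, and this one achieves 11:
1. Engineer goes to the lab module with the base flask.  [the storage bay: the catalyst vial, the ether can, the fuel sample, the oxidiser | the lab module: the base flask]
2. Engineer goes back to the storage bay alone.  [the storage bay: the catalyst vial, the ether can, the fuel sample, the oxidiser | the lab module: the base flask]
3. Engineer goes to the lab module with the ether can.  [the storage bay: the catalyst vial, the fuel sample, the oxidiser | the lab module: the base flask, the ether can]
4. Engineer goes back to the storage bay with the base flask.  [the storage bay: the base flask, the catalyst vial, the fuel sample, the oxidiser | the lab module: the ether can]
5. Engineer goes to the lab module with the fuel sample.  [the storage bay: the base flask, the catalyst vial, the oxidiser | the lab module: the ether can, the fuel sample]
6. Engineer goes back to the storage bay alone.  [the storage bay: the base flask, the catalyst vial, the oxidiser | the lab module: the ether can, the fuel sample]
7. Engineer goes to the lab module with the catalyst vial.  [the storage bay: the base flask, the oxidiser | the lab module: the catalyst vial, the ether can, the fuel sample]
8. Engineer goes back to the storage bay alone.  [the storage bay: the base flask, the oxidiser | the lab module: the catalyst vial, the ether can, the fuel sample]
9. Engineer goes to the lab module with the oxidiser.  [the storage bay: the base flask | the lab module: the catalyst vial, the ether can, the fuel sample, the oxidiser]
10. Engineer goes back to the storage bay alone.  [the storage bay: the base flask | the lab module: the catalyst vial, the ether can, the fuel sample, the oxidiser]
11. Engineer goes to the lab module with the base flask.  [the storage bay: — | the lab module: the base flask, the catalyst vial, the ether can, the fuel sample, the oxidiser]

11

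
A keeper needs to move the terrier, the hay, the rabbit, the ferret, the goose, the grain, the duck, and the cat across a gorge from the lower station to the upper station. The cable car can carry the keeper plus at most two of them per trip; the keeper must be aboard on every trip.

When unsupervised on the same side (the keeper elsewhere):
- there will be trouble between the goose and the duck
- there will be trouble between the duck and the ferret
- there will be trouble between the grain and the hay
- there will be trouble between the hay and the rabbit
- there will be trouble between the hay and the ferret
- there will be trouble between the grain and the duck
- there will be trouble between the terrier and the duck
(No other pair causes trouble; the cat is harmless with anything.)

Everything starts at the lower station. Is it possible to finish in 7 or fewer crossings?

No

Counting alone: the keeper can take at most 2 across per trip to the upper station, so moving all 8 needs at least 4 loaded trips out, with a return between consecutive ones — at least 7 crossings.
The safety rule pushes this higher. Following every safe sequence of crossings, the most of the 8 that can be at the upper station as the cable car arrives there on crossing 7 is 6 — never all 8.
So the move cannot be finished within 7 crossings. (The shortest complete plan takes 9:)
1. Keeper goes to the upper station with the duck and the hay.
2. Keeper goes back to the lower station alone.
3. Keeper goes to the upper station with the goose and the terrier.
4. Keeper goes back to the lower station with the duck.
5. Keeper goes to the upper station with the ferret and the grain.
6. Keeper goes back to the lower station with the hay.
7. Keeper goes to the upper station with the cat and the rabbit.
8. Keeper goes back to the lower station alone.
9. Keeper goes to the upper station with the duck and the hay.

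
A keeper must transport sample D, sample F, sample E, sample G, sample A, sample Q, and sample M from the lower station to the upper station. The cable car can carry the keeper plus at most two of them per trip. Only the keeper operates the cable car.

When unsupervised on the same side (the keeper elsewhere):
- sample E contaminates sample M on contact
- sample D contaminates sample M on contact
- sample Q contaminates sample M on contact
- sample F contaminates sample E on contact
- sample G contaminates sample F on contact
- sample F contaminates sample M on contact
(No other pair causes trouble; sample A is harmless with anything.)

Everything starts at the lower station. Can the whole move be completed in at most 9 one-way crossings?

No

Counting alone: the keeper can take at most 2 across per trip to the upper station, so moving all 7 needs at least 4 loaded trips out, with a return between consecutive ones — at least 7 crossings.
The safety rule pushes this higher. Following every safe sequence of crossings, the most of the 7 that can be at the upper station as the cable car arrives there on crossings 7, 9 is 5, 6 respectively — never all 7.
So the move cannot be finished within 9 crossings. (The shortest complete plan takes 11:)
1. Keeper goes to the upper station with sample F and sample M.
2. Keeper goes back to the lower station with sample F.
3. Keeper goes to the upper station with sample D and sample F.
4. Keeper goes back to the lower station with sample M.
5. Keeper goes to the upper station with sample E and sample Q.
6. Keeper goes back to the lower station with sample F.
7. Keeper goes to the upper station with sample F and sample G.
8. Keeper goes back to the lower station with sample F.
9. Keeper goes to the upper station with sample A and sample F.
10. Keeper goes back to the lower station with sample F.
11. Keeper goes to the upper station with sample F and sample M.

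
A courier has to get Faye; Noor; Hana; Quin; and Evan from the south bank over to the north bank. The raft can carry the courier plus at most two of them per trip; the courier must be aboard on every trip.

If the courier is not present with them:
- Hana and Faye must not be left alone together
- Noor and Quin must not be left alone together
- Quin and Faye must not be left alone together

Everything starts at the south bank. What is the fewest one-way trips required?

5

Counting alone: the courier can take at most 2 across per trip to the north bank, so moving all 5 needs at least 3 loaded trips out, with a return between consecutive ones — at least 5 crossings.
The plan below uses exactly 5 crossings, so it is optimal:
1. Courier goes to the north bank with Faye and Noor.  [the south bank: Evan, Hana, Quin | the north bank: Faye, Noor]
2. Courier goes back to the south bank alone.  [the south bank: Evan, Hana, Quin | the north bank: Faye, Noor]
3. Courier goes to the north bank with Evan.  [the south bank: Hana, Quin | the north bank: Evan, Faye, Noor]
4. Courier goes back to the south bank alone.  [the south bank: Hana, Quin | the north bank: Evan, Faye, Noor]
5. Courier goes to the north bank with Hana and Quin.  [the south bank: — | the north bank: Evan, Faye, Hana, Noor, Quin]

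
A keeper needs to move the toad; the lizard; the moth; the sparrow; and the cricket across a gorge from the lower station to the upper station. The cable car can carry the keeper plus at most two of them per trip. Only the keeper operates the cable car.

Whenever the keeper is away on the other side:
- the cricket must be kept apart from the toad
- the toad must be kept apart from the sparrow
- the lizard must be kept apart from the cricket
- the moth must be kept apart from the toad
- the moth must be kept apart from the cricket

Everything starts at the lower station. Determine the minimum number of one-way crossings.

7

Counting alone: the keeper can take at most 2 across per trip to the upper station, so moving all 5 needs at least 3 loaded trips out, with a return between consecutive ones — at least 5 crossings.
The safety rule pushes this higher. Following every safe sequence of crossings, the most of the 5 that can be at the upper station as the cable car arrives there on crossing 5 is 4 — never all 5.
So no plan with fewer than 7 crossings exists, and this one achieves 7:
1. Keeper goes to the upper station with the cricket and the toad.
2. Keeper goes back to the lower station with the toad.
3. Keeper goes to the upper station with the lizard and the toad.
4. Keeper goes back to the lower station with the cricket.
5. Keeper goes to the upper station with the moth and the sparrow.
6. Keeper goes back to the lower station with the toad.
7. Keeper goes to the upper station with the cricket and the toad.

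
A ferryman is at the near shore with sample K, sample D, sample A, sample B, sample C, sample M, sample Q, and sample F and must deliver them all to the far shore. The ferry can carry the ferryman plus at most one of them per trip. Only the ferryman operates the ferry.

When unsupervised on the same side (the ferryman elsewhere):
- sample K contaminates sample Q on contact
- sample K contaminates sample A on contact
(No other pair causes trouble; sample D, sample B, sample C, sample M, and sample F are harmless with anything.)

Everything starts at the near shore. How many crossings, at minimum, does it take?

17

Counting alone: the ferryman can take at most 1 across per trip to the far shore, so moving all 8 needs at least 8 loaded trips out, with a return between consecutive ones — at least 15 crossings.
The safety rule pushes this higher. Following every safe sequence of crossings, the most of the 8 that can be at the far shore as the ferry arrives there on crossing 15 is 7 — never all 8.
So no plan with fewer than 17 crossings exists, and this one achieves 17:
1. Ferryman goes to the far shore with sample K.  [the near shore: sample A, sample B, sample C, sample D, sample F, sample M, sample Q | the far shore: sample K]
2. Ferryman goes back to the near shore alone.  [the near shore: sample A, sample B, sample C, sample D, sample F, sample M, sample Q | the far shore: sample K]
3. Ferryman goes to the far shore with sample D.  [the near shore: sample A, sample B, sample C, sample F, sample M, sample Q | the far shore: sample D, sample K]
4. Ferryman goes back to the near shore alone.  [the near shore: sample A, sample B, sample C, sample F, sample M, sample Q | the far shore: sample D, sample K]
5. Ferryman goes to the far shore with sample A.  [the near shore: sample B, sample C, sample F, sample M, sample Q | the far shore: sample A, sample D, sample K]
6. Ferryman goes back to the near shore with sample K.  [the near shore: sample B, sample C, sample F, sample K, sample M, sample Q | the far shore: sample A, sample D]
7. Ferryman goes to the far shore with sample Q.  [the near shore: sample B, sample C, sample F, sample K, sample M | the far shore: sample A, sample D, sample Q]
8. Ferryman goes back to the near shore alone.  [the near shore: sample B, sample C, sample F, sample K, sample M | the far shore: sample A, sample D, sample Q]
9. Ferryman goes to the far shore with sample B.  [the near shore: sample C, sample F, sample K, sample M | the far shore: sample A, sample B, sample D, sample Q]
10. Ferryman goes back to the near shore alone.  [the near shore: sample C, sample F, sample K, sample M | the far shore: sample A, sample B, sample D, sample Q]
11. Ferryman goes to the far shore with sample C.  [the near shore: sample F, sample K, sample M | the far shore: sample A, sample B, sample C, sample D, sample Q]
12. Ferryman goes back to the near shore alone.  [the near shore: sample F, sample K, sample M | the far shore: sample A, sample B, sample C, sample D, sample Q]
13. Ferryman goes to the far shore with sample M.  [the near shore: sample F, sample K | the far shore: sample A, sample B, sample C, sample D, sample M, sample Q]
14. Ferryman goes back to the near shore alone.  [the near shore: sample F, sample K | the far shore: sample A, sample B, sample C, sample D, sample M, sample Q]
15. Ferryman goes to the far shore with sample F.  [the near shore: sample K | the far shore: sample A, sample B, sample C, sample D, sample F, sample M, sample Q]
16. Ferryman goes back to the near shore alone.  [the near shore: sample K | the far shore: sample A, sample B, sample C, sample D, sample F, sample M, sample Q]
17. Ferryman goes to the far shore with sample K.  [the near shore: — | the far shore: sample A, sample B, sample C, sample D, sample F, sample K, sample M, sample Q]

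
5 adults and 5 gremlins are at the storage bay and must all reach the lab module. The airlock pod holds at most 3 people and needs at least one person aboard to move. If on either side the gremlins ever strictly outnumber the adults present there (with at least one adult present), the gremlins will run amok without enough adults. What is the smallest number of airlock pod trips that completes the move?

Counting alone: each trip to the lab module takes at most 3 across and each return brings at least 1 back, so after t trips out (and t−1 returns) at most 3t − (t−1) of the 10 are across; that first reaches 10 at t = 5, so at least 9 crossings are needed.
The safety rule pushes this higher. Following every safe sequence of crossings, the most of the 10 that can be at the lab module as the airlock pod arrives there on crossing 9 is 9 — never all 10.
So no plan with fewer than 11 crossings exists, and this one achieves 11:
1. 2 gremlins → the lab module.  (the storage bay: 5A 3G; the lab module: 0A 2G)
2. 1 gremlin ← the storage bay.  (the storage bay: 5A 4G; the lab module: 0A 1G)
3. 3 gremlins → the lab module.  (the storage bay: 5A 1G; the lab module: 0A 4G)
4. 1 gremlin ← the storage bay.  (the storage bay: 5A 2G; the lab module: 0A 3G)
5. 3 adults → the lab module.  (the storage bay: 2A 2G; the lab module: 3A 3G)
6. 1 adult and 1 gremlin ← the storage bay.  (the storage bay: 3A 3G; the lab module: 2A 2G)
7. 3 adults → the lab module.  (the storage bay: 0A 3G; the lab module: 5A 2G)
8. 1 gremlin ← the storage bay.  (the storage bay: 0A 4G; the lab module: 5A 1G)
9. 2 gremlins → the lab module.  (the storage bay: 0A 2G; the lab module: 5A 3G)
10. 1 gremlin ← the storage bay.  (the storage bay: 0A 3G; the lab module: 5A 2G)
11. 3 gremlins → the lab module.  (the storage bay: 0A 0G; the lab module: 5A 5G)

11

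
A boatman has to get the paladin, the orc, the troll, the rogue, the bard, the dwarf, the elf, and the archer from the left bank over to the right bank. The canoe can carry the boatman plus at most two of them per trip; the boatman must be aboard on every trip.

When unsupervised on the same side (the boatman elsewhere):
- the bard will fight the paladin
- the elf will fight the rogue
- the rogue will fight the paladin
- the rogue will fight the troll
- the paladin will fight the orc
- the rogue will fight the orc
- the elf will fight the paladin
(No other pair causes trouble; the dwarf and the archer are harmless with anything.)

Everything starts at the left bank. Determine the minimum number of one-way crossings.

13

Counting alone: the boatman can take at most 2 across per trip to the right bank, so moving all 8 needs at least 4 loaded trips out, with a return between consecutive ones — at least 7 crossings.
The safety rule pushes this higher. Following every safe sequence of crossings, the most of the 8 that can be at the right bank as the canoe arrives there on crossings 7, 9, 11 is 5, 6, 7 respectively — never all 8.
So no plan with fewer than 13 crossings exists, and this one achieves 13:
1. Boatman goes to the right bank with the paladin and the rogue.  [the left bank: the archer, the bard, the dwarf, the elf, the orc, the troll | the right bank: the paladin, the rogue]
2. Boatman goes back to the left bank with the paladin.  [the left bank: the archer, the bard, the dwarf, the elf, the orc, the paladin, the troll | the right bank: the rogue]
3. Boatman goes to the right bank with the paladin and the troll.  [the left bank: the archer, the bard, the dwarf, the elf, the orc | the right bank: the paladin, the rogue, the troll]
4. Boatman goes back to the left bank with the rogue.  [the left bank: the archer, the bard, the dwarf, the elf, the orc, the rogue | the right bank: the paladin, the troll]
5. Boatman goes to the right bank with the elf and the orc.  [the left bank: the archer, the bard, the dwarf, the rogue | the right bank: the elf, the orc, the paladin, the troll]
6. Boatman goes back to the left bank with the paladin.  [the left bank: the archer, the bard, the dwarf, the paladin, the rogue | the right bank: the elf, the orc, the troll]
7. Boatman goes to the right bank with the bard and the paladin.  [the left bank: the archer, the dwarf, the rogue | the right bank: the bard, the elf, the orc, the paladin, the troll]
8. Boatman goes back to the left bank with the paladin.  [the left bank: the archer, the dwarf, the paladin, the rogue | the right bank: the bard, the elf, the orc, the troll]
9. Boatman goes to the right bank with the dwarf and the paladin.  [the left bank: the archer, the rogue | the right bank: the bard, the dwarf, the elf, the orc, the paladin, the troll]
10. Boatman goes back to the left bank with the paladin.  [the left bank: the archer, the paladin, the rogue | the right bank: the bard, the dwarf, the elf, the orc, the troll]
11. Boatman goes to the right bank with the archer and the paladin.  [the left bank: the rogue | the right bank: the archer, the bard, the dwarf, the elf, the orc, the paladin, the troll]
12. Boatman goes back to the left bank with the paladin.  [the left bank: the paladin, the rogue | the right bank: the archer, the bard, the dwarf, the elf, the orc, the troll]
13. Boatman goes to the right bank with the paladin and the rogue.  [the left bank: — | the right bank: the archer, the bard, the dwarf, the elf, the orc, the paladin, the rogue, the troll]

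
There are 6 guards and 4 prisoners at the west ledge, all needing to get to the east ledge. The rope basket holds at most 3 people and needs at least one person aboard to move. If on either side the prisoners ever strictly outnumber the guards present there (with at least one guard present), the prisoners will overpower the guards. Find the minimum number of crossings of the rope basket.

9

Counting alone: each trip to the east ledge takes at most 3 across and each return brings at least 1 back, so after t trips out (and t−1 returns) at most 3t − (t−1) of the 10 are across; that first reaches 10 at t = 5, so at least 9 crossings are needed.
The plan below uses exactly 9 crossings, so it is optimal:
1. 2 prisoners → the east ledge.  (the west ledge: 6G 2P; the east ledge: 0G 2P)
2. 1 prisoner ← the west ledge.  (the west ledge: 6G 3P; the east ledge: 0G 1P)
3. 3 prisoners → the east ledge.  (the west ledge: 6G 0P; the east ledge: 0G 4P)
4. 1 prisoner ← the west ledge.  (the west ledge: 6G 1P; the east ledge: 0G 3P)
5. 3 guards → the east ledge.  (the west ledge: 3G 1P; the east ledge: 3G 3P)
6. 1 prisoner ← the west ledge.  (the west ledge: 3G 2P; the east ledge: 3G 2P)
7. 1 guard and 2 prisoners → the east ledge.  (the west ledge: 2G 0P; the east ledge: 4G 4P)
8. 1 prisoner ← the west ledge.  (the west ledge: 2G 1P; the east ledge: 4G 3P)
9. 2 guards and 1 prisoner → the east ledge.  (the west ledge: 0G 0P; the east ledge: 6G 4P)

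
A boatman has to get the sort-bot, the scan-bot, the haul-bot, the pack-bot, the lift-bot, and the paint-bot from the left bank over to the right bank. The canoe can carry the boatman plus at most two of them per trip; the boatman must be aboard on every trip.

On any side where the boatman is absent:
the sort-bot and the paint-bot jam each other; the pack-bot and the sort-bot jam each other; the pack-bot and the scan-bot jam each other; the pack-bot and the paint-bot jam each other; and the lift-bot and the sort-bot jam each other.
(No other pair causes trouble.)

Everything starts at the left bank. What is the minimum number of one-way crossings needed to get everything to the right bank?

Counting alone: the boatman can take at most 2 across per trip to the right bank, so moving all 6 needs at least 3 loaded trips out, with a return between consecutive ones — at least 5 crossings.
The safety rule pushes this higher. Following every safe sequence of crossings, the most of the 6 that can be at the right bank as the canoe arrives there on crossings 5, 7 is 4, 5 respectively — never all 6.
So no plan with fewer than 9 crossings exists, and this one achieves 9:
1. Boatman goes to the right bank with the pack-bot and the sort-bot.
2. Boatman goes back to the left bank with the sort-bot.
3. Boatman goes to the right bank with the scan-bot and the sort-bot.
4. Boatman goes back to the left bank with the pack-bot.
5. Boatman goes to the right bank with the haul-bot and the pack-bot.
6. Boatman goes back to the left bank with the pack-bot.
7. Boatman goes to the right bank with the lift-bot and the paint-bot.
8. Boatman goes back to the left bank with the sort-bot.
9. Boatman goes to the right bank with the pack-bot and the sort-bot.

9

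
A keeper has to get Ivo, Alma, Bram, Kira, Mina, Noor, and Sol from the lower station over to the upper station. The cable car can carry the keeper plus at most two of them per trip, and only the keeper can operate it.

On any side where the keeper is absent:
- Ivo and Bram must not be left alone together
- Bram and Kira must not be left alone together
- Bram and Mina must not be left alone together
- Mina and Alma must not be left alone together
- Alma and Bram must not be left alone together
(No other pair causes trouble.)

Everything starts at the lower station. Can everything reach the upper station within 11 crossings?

Yes — this plan uses 11 crossings (≤ 11):
1. Keeper goes to the upper station with Alma and Bram.  [the lower station: Ivo, Kira, Mina, Noor, Sol | the upper station: Alma, Bram]
2. Keeper goes back to the lower station with Alma.  [the lower station: Alma, Ivo, Kira, Mina, Noor, Sol | the upper station: Bram]
3. Keeper goes to the upper station with Alma and Ivo.  [the lower station: Kira, Mina, Noor, Sol | the upper station: Alma, Bram, Ivo]
4. Keeper goes back to the lower station with Bram.  [the lower station: Bram, Kira, Mina, Noor, Sol | the upper station: Alma, Ivo]
5. Keeper goes to the upper station with Bram and Kira.  [the lower station: Mina, Noor, Sol | the upper station: Alma, Bram, Ivo, Kira]
6. Keeper goes back to the lower station with Bram.  [the lower station: Bram, Mina, Noor, Sol | the upper station: Alma, Ivo, Kira]
7. Keeper goes to the upper station with Bram and Noor.  [the lower station: Mina, Sol | the upper station: Alma, Bram, Ivo, Kira, Noor]
8. Keeper goes back to the lower station with Bram.  [the lower station: Bram, Mina, Sol | the upper station: Alma, Ivo, Kira, Noor]
9. Keeper goes to the upper station with Bram and Sol.  [the lower station: Mina | the upper station: Alma, Bram, Ivo, Kira, Noor, Sol]
10. Keeper goes back to the lower station with Bram.  [the lower station: Bram, Mina | the upper station: Alma, Ivo, Kira, Noor, Sol]
11. Keeper goes to the upper station with Bram and Mina.  [the lower station: — | the upper station: Alma, Bram, Ivo, Kira, Mina, Noor, Sol]

Yes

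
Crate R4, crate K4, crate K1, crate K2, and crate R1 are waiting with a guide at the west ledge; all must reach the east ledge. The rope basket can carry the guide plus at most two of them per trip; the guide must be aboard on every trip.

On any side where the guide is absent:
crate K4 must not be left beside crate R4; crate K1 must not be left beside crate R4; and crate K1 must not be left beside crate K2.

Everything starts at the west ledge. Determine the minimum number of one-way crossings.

5

Counting alone: the guide can take at most 2 across per trip to the east ledge, so moving all 5 needs at least 3 loaded trips out, with a return between consecutive ones — at least 5 crossings.
The plan below uses exactly 5 crossings, so it is optimal:
1. Guide goes to the east ledge with crate K1 and crate R4.  [the west ledge: crate K2, crate K4, crate R1 | the east ledge: crate K1, crate R4]
2. Guide goes back to the west ledge with crate R4.  [the west ledge: crate K2, crate K4, crate R1, crate R4 | the east ledge: crate K1]
3. Guide goes to the east ledge with crate K4 and crate R1.  [the west ledge: crate K2, crate R4 | the east ledge: crate K1, crate K4, crate R1]
4. Guide goes back to the west ledge alone.  [the west ledge: crate K2, crate R4 | the east ledge: crate K1, crate K4, crate R1]
5. Guide goes to the east ledge with crate K2 and crate R4.  [the west ledge: — | the east ledge: crate K1, crate K2, crate K4, crate R1, crate R4]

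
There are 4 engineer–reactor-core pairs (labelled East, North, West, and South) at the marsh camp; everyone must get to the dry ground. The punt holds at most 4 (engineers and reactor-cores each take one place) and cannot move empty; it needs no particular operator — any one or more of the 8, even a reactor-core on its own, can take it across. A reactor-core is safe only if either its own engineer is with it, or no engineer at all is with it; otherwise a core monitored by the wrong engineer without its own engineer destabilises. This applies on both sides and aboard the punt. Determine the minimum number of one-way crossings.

5

Counting alone: each trip to the dry ground takes at most 4 across and each return brings at least 1 back, so after t trips out (and t−1 returns) at most 4t − (t−1) of the 8 are across; that first reaches 8 at t = 3, so at least 5 crossings are needed.
The plan below uses exactly 5 crossings, so it is optimal:
1. engineer East and reactor-core East cross → the dry ground.
2. engineer East crosses ← the marsh camp.
3. engineer East, engineer North, engineer South, and engineer West cross → the dry ground.
4. reactor-core East crosses ← the marsh camp.
5. reactor-core East, reactor-core North, reactor-core South, and reactor-core West cross → the dry ground.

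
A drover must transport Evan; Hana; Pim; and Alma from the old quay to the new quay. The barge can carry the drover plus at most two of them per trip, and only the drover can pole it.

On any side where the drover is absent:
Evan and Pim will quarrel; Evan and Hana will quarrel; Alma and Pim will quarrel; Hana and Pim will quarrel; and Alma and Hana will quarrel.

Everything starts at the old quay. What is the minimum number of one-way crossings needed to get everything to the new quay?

Counting alone: the drover can take at most 2 across per trip to the new quay, so moving all 4 needs at least 2 loaded trips out, with a return between consecutive ones — at least 3 crossings.
The safety rule pushes this higher. Following every safe sequence of crossings, the most of the 4 that can be at the new quay as the barge arrives there on crossing 3 is 3 — never all 4.
So no plan with fewer than 5 crossings exists, and this one achieves 5:
1. Drover goes to the new quay with Hana and Pim.  [the old quay: Alma, Evan | the new quay: Hana, Pim]
2. Drover goes back to the old quay with Hana.  [the old quay: Alma, Evan, Hana | the new quay: Pim]
3. Drover goes to the new quay with Alma and Evan.  [the old quay: Hana | the new quay: Alma, Evan, Pim]
4. Drover goes back to the old quay with Pim.  [the old quay: Hana, Pim | the new quay: Alma, Evan]
5. Drover goes to the new quay with Hana and Pim.  [the old quay: — | the new quay: Alma, Evan, Hana, Pim]

5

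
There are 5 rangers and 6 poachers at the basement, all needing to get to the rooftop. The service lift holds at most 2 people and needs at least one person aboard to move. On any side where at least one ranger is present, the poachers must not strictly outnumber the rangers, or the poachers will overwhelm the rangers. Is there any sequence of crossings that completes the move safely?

The poachers already outnumber the rangers at the basement before anyone moves, so the starting position itself is disallowed.

No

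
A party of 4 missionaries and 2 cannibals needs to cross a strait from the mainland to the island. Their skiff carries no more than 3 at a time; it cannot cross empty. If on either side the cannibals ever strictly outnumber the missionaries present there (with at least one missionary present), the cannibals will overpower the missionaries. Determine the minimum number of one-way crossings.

Counting alone: each trip to the island takes at most 3 across and each return brings at least 1 back, so after t trips out (and t−1 returns) at most 3t − (t−1) of the 6 are across; that first reaches 6 at t = 3, so at least 5 crossings are needed.
The plan below uses exactly 5 crossings, so it is optimal:
1. 2 cannibals → the island.  (the mainland: 4M 0C; the island: 0M 2C)
2. 1 cannibal ← the mainland.  (the mainland: 4M 1C; the island: 0M 1C)
3. 2 missionaries and 1 cannibal → the island.  (the mainland: 2M 0C; the island: 2M 2C)
4. 1 cannibal ← the mainland.  (the mainland: 2M 1C; the island: 2M 1C)
5. 2 missionaries and 1 cannibal → the island.  (the mainland: 0M 0C; the island: 4M 2C)

5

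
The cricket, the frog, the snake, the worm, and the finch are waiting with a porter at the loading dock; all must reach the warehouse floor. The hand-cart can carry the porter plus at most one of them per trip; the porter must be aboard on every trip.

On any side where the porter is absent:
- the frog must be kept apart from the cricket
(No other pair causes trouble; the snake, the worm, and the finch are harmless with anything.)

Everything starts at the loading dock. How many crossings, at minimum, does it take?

9

Counting alone: the porter can take at most 1 across per trip to the warehouse floor, so moving all 5 needs at least 5 loaded trips out, with a return between consecutive ones — at least 9 crossings.
The plan below uses exactly 9 crossings, so it is optimal:
1. Porter goes to the warehouse floor with the cricket.  [the loading dock: the finch, the frog, the snake, the worm | the warehouse floor: the cricket]
2. Porter goes back to the loading dock alone.  [the loading dock: the finch, the frog, the snake, the worm | the warehouse floor: the cricket]
3. Porter goes to the warehouse floor with the snake.  [the loading dock: the finch, the frog, the worm | the warehouse floor: the cricket, the snake]
4. Porter goes back to the loading dock alone.  [the loading dock: the finch, the frog, the worm | the warehouse floor: the cricket, the snake]
5. Porter goes to the warehouse floor with the worm.  [the loading dock: the finch, the frog | the warehouse floor: the cricket, the snake, the worm]
6. Porter goes back to the loading dock alone.  [the loading dock: the finch, the frog | the warehouse floor: the cricket, the snake, the worm]
7. Porter goes to the warehouse floor with the finch.  [the loading dock: the frog | the warehouse floor: the cricket, the finch, the snake, the worm]
8. Porter goes back to the loading dock alone.  [the loading dock: the frog | the warehouse floor: the cricket, the finch, the snake, the worm]
9. Porter goes to the warehouse floor with the frog.  [the loading dock: — | the warehouse floor: the cricket, the finch, the frog, the snake, the worm]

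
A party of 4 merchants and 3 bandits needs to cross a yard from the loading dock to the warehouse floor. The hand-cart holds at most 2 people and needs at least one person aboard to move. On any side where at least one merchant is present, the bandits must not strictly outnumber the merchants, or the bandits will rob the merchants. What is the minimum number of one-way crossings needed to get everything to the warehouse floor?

Counting alone: each trip to the warehouse floor takes at most 2 across and each return brings at least 1 back, so after t trips out (and t−1 returns) at most 2t − (t−1) of the 7 are across; that first reaches 7 at t = 6, so at least 11 crossings are needed.
The plan below uses exactly 11 crossings, so it is optimal:
1. 2 bandits → the warehouse floor.  (the loading dock: 4M 1B; the warehouse floor: 0M 2B)
2. 1 bandit ← the loading dock.  (the loading dock: 4M 2B; the warehouse floor: 0M 1B)
3. 2 bandits → the warehouse floor.  (the loading dock: 4M 0B; the warehouse floor: 0M 3B)
4. 1 bandit ← the loading dock.  (the loading dock: 4M 1B; the warehouse floor: 0M 2B)
5. 2 merchants → the warehouse floor.  (the loading dock: 2M 1B; the warehouse floor: 2M 2B)
6. 1 bandit ← the loading dock.  (the loading dock: 2M 2B; the warehouse floor: 2M 1B)
7. 1 merchant and 1 bandit → the warehouse floor.  (the loading dock: 1M 1B; the warehouse floor: 3M 2B)
8. 1 merchant ← the loading dock.  (the loading dock: 2M 1B; the warehouse floor: 2M 2B)
9. 1 merchant and 1 bandit → the warehouse floor.  (the loading dock: 1M 0B; the warehouse floor: 3M 3B)
10. 1 bandit ← the loading dock.  (the loading dock: 1M 1B; the warehouse floor: 3M 2B)
11. 1 merchant and 1 bandit → the warehouse floor.  (the loading dock: 0M 0B; the warehouse floor: 4M 3B)

11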